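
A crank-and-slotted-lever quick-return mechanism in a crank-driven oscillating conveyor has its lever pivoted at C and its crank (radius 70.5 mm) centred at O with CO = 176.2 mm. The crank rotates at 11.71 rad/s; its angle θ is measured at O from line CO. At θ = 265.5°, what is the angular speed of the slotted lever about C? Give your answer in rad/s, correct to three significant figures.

ω = 11.71 rad/s
Crank pin A relative to C: A = (d + r cosθ, r sinθ); lever angle φ = atan2(r sinθ, d + r cosθ).
Differentiating tanφ: φ̇ = rω(d cosθ + r)/(d² + r² + 2dr cosθ).
d² + r² + 2dr cosθ = |CA|² = 0.0340674 m²;  d cosθ + r = +0.056676 m.
|ω_lever| = |0.0705·11.71·+0.056676| / 0.0340674 = 1.3734 rad/s.

1.37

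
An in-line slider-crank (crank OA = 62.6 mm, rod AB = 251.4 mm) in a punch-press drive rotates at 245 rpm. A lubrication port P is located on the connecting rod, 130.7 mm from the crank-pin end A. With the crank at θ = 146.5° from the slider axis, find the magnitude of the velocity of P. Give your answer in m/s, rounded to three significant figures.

1.02

ω = 25.66 rad/s.  Crank-pin speed |V_A| = rω = 1.6061 m/s, perpendicular to OA.
Rod angle: sinφ = −(r/L) sinθ ⇒ φ = -7.899°; ω_rod = −rω cosθ/√(L²−r²sin²θ) = +5.3784 rad/s.
V_P = V_A + ω_rod × AP, with AP = 0.1307 m along the rod.
Components: V_Px = −rω sinθ − a·ω_rod·sinφ = -0.78985 m/s;  V_Py = rω cosθ + a·ω_rod·cosφ = -0.64301 m/s.
|V_P| = √(V_Px² + V_Py²) = 1.0185 m/s.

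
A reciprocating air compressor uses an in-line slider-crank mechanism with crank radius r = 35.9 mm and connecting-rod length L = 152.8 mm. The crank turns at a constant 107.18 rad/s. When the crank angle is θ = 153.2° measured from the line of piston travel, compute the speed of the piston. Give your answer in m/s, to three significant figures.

1.37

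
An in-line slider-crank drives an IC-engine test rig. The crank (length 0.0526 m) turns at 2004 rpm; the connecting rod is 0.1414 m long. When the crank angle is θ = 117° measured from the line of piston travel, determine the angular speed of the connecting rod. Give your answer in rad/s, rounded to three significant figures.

ω = 209.9 rad/s (converted from 2004 rpm).
The rod makes angle φ with the slider axis where L sinφ = r sinθ; differentiating, L cosφ·φ̇ = r ω cosθ.
L cosφ = √(L² − r² sin²θ) = 0.13341 m.
|ω_rod| = r ω |cosθ| / √(L² − r² sin²θ) = 0.0526·209.9·0.45399/0.13341 = 37.565 rad/s.

37.6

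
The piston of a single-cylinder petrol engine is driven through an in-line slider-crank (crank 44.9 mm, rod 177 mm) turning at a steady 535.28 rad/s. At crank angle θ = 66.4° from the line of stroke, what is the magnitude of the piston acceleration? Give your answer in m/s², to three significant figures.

2900

ω = 535.3 rad/s
x(θ) = r cosθ + √(L² − r² sin²θ); with ω constant, a = ω²·d²x/dθ².
d²x/dθ² = −r cosθ − r²(cos2θ)/√u − r⁴ sin²2θ/(4u^{3/2}),  u = L² − r² sin²θ = 0.0296361 m².
Substituting r = 0.0449 m, L = 0.177 m, θ = 66.4°: d²x/dθ² = -0.010126 m.
a = ω²·d²x/dθ² = (535.3)²·(-0.010126) = -2901.4 m/s²;  |a| = 2901.4 m/s².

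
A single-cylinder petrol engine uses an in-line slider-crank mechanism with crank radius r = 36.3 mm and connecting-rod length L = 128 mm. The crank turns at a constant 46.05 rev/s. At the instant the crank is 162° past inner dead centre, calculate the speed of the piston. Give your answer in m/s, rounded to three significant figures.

ω = 2π·46 = 289.3 rad/s
For an in-line slider-crank, x = r cosθ + √(L² − r² sin²θ), so v = −rω sinθ·[1 + r cosθ/√(L² − r² sin²θ)].
With r = 0.0363 m, L = 0.128 m, θ = 162°: √(L² − r² sin²θ) = 0.12751 m.
v = −0.0363·289.3·0.30902·[1 + 0.0363·-0.95106/0.12751] = -2.3669 m/s.
|v| = 2.3669 m/s.

2.37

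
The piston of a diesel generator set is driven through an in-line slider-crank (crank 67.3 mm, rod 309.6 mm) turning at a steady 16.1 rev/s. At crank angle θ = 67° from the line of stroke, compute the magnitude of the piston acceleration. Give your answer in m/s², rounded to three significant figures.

164

ω = 2π·16.1 = 101.2 rad/s
x(θ) = r cosθ + √(L² − r² sin²θ); with ω constant, a = ω²·d²x/dθ².
d²x/dθ² = −r cosθ − r²(cos2θ)/√u − r⁴ sin²2θ/(4u^{3/2}),  u = L² − r² sin²θ = 0.0920144 m².
Substituting r = 0.0673 m, L = 0.3096 m, θ = 67°: d²x/dθ² = -0.016019 m.
a = ω²·d²x/dθ² = (101.2)²·(-0.016019) = -163.93 m/s²;  |a| = 163.93 m/s².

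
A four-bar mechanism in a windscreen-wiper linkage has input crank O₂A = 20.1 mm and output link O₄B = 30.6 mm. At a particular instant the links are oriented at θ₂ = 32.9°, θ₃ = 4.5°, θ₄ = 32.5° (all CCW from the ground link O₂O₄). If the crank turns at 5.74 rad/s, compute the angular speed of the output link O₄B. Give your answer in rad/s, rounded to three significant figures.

3.82

ω₂ = 5.74 rad/s
Differentiating the loop-closure r₂e^{iθ₂}+r₃e^{iθ₃}=r₁+r₄e^{iθ₄} gives r₂ω₂e^{iθ₂}+r₃ω₃e^{iθ₃}=r₄ω₄e^{iθ₄}.
Eliminating the other unknown: ω₄ = r₂ω₂ sin(θ₂−θ₃) / [r₄ sin(θ₄−θ₃)].
Numerator sine = +0.47562; denominator sine = +0.46947.
Result = 0.0201·5.74·(+0.47562) / (0.0306·(+0.46947)) = +3.8198 rad/s; magnitude 3.8198 rad/s.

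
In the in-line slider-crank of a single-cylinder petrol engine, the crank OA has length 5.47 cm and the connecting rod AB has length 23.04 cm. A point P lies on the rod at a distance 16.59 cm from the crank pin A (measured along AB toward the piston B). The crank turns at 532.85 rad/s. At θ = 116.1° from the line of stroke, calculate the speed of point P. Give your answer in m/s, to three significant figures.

24.4

ω = 532.9 rad/s.  Crank-pin speed |V_A| = rω = 29.147 m/s, perpendicular to OA.
Rod angle: sinφ = −(r/L) sinθ ⇒ φ = -12.310°; ω_rod = −rω cosθ/√(L²−r²sin²θ) = +56.965 rad/s.
V_P = V_A + ω_rod × AP, with AP = 0.1659 m along the rod.
Components: V_Px = −rω sinθ − a·ω_rod·sinφ = -24.16 m/s;  V_Py = rω cosθ + a·ω_rod·cosφ = -3.5897 m/s.
|V_P| = √(V_Px² + V_Py²) = 24.425 m/s.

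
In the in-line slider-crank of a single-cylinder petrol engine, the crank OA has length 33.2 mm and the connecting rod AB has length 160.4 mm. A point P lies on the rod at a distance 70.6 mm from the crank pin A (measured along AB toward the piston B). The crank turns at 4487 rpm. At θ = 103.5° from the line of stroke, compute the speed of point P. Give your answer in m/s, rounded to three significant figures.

ω = 469.9 rad/s.  Crank-pin speed |V_A| = rω = 15.6 m/s, perpendicular to OA.
Rod angle: sinφ = −(r/L) sinθ ⇒ φ = -11.611°; ω_rod = −rω cosθ/√(L²−r²sin²θ) = +23.178 rad/s.
V_P = V_A + ω_rod × AP, with AP = 0.0706 m along the rod.
Components: V_Px = −rω sinθ − a·ω_rod·sinφ = -14.84 m/s;  V_Py = rω cosθ + a·ω_rod·cosφ = -2.0388 m/s.
|V_P| = √(V_Px² + V_Py²) = 14.979 m/s.

15.0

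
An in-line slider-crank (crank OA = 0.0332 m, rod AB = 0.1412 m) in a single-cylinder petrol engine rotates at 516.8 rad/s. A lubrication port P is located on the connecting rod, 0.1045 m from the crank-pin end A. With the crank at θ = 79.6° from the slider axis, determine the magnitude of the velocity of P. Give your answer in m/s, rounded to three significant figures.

ω = 516.8 rad/s.  Crank-pin speed |V_A| = rω = 17.158 m/s, perpendicular to OA.
Rod angle: sinφ = −(r/L) sinθ ⇒ φ = -13.372°; ω_rod = −rω cosθ/√(L²−r²sin²θ) = -22.547 rad/s.
V_P = V_A + ω_rod × AP, with AP = 0.1045 m along the rod.
Components: V_Px = −rω sinθ − a·ω_rod·sinφ = -17.421 m/s;  V_Py = rω cosθ + a·ω_rod·cosφ = +0.80504 m/s.
|V_P| = √(V_Px² + V_Py²) = 17.439 m/s.

17.4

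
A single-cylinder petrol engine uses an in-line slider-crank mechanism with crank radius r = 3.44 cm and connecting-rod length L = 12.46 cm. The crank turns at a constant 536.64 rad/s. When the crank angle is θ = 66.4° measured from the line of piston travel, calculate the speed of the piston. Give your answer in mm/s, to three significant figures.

18800

ω = 536.6 rad/s
For an in-line slider-crank, x = r cosθ + √(L² − r² sin²θ), so v = −rω sinθ·[1 + r cosθ/√(L² − r² sin²θ)].
With r = 0.0344 m, L = 0.1246 m, θ = 66.4°: √(L² − r² sin²θ) = 0.12055 m.
v = −0.0344·536.6·0.91636·[1 + 0.0344·0.40035/0.12055] = -18.849 m/s.
|v| = 18.849 m/s = 18849 mm/s.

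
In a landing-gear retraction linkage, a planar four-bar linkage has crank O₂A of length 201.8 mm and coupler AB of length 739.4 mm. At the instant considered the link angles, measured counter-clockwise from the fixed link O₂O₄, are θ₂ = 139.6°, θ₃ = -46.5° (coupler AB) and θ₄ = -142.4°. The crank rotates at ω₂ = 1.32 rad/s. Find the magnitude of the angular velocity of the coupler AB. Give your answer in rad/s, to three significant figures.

0.354

ω₂ = 1.32 rad/s
Differentiating the loop-closure r₂e^{iθ₂}+r₃e^{iθ₃}=r₁+r₄e^{iθ₄} gives r₂ω₂e^{iθ₂}+r₃ω₃e^{iθ₃}=r₄ω₄e^{iθ₄}.
Eliminating the other unknown: ω₃ = r₂ω₂ sin(θ₄−θ₂) / [r₃ sin(θ₃−θ₄)].
Numerator sine = +0.97815; denominator sine = +0.99470.
Result = 0.2018·1.32·(+0.97815) / (0.7394·(+0.99470)) = +0.35426 rad/s; magnitude 0.35426 rad/s.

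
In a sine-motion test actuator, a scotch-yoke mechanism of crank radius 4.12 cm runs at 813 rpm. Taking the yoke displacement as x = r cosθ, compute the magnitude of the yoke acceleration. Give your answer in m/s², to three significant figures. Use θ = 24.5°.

272

ω = 85.14 rad/s (from 813 rpm).
x = r cosθ ⇒ ẍ = −rω² cosθ (ω constant).
|a| = rω²|cosθ| = 0.0412·(85.14)²·|cos 24.5°| = 271.74 m/s².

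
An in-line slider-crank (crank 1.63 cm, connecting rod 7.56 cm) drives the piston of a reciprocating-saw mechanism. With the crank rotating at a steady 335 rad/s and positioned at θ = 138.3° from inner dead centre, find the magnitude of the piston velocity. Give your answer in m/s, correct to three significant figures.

3.04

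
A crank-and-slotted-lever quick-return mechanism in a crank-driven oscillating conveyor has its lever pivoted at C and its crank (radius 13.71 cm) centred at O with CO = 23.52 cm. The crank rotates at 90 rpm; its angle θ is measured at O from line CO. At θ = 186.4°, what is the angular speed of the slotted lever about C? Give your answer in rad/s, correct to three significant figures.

ω = 9.425 rad/s (from 90 rpm).
Crank pin A relative to C: A = (d + r cosθ, r sinθ); lever angle φ = atan2(r sinθ, d + r cosθ).
Differentiating tanφ: φ̇ = rω(d cosθ + r)/(d² + r² + 2dr cosθ).
d² + r² + 2dr cosθ = |CA|² = 0.0100255 m²;  d cosθ + r = -0.096634 m.
|ω_lever| = |0.1371·9.425·-0.096634| / 0.0100255 = 12.455 rad/s.

12.5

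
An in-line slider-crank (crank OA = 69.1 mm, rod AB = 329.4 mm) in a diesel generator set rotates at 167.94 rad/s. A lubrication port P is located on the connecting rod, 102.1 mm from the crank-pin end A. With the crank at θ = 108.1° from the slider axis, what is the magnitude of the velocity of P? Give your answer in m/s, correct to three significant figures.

11.1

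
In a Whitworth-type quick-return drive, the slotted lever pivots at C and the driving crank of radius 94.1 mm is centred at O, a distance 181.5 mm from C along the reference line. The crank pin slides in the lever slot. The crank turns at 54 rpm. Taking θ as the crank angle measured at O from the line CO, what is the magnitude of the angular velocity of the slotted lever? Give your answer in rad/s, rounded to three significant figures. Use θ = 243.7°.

0.273

ω = 5.655 rad/s (from 54 rpm).
Crank pin A relative to C: A = (d + r cosθ, r sinθ); lever angle φ = atan2(r sinθ, d + r cosθ).
Differentiating tanφ: φ̇ = rω(d cosθ + r)/(d² + r² + 2dr cosθ).
d² + r² + 2dr cosθ = |CA|² = 0.0266625 m²;  d cosθ + r = +0.013683 m.
|ω_lever| = |0.0941·5.655·+0.013683| / 0.0266625 = 0.27307 rad/s.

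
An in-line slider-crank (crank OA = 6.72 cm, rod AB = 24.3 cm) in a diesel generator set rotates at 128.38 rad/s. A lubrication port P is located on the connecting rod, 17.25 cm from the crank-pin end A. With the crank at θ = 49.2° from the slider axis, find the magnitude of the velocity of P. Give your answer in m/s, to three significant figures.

7.57

ω = 128.4 rad/s.  Crank-pin speed |V_A| = rω = 8.6271 m/s, perpendicular to OA.
Rod angle: sinφ = −(r/L) sinθ ⇒ φ = -12.084°; ω_rod = −rω cosθ/√(L²−r²sin²θ) = -23.724 rad/s.
V_P = V_A + ω_rod × AP, with AP = 0.1725 m along the rod.
Components: V_Px = −rω sinθ − a·ω_rod·sinφ = -7.3874 m/s;  V_Py = rω cosθ + a·ω_rod·cosφ = +1.6355 m/s.
|V_P| = √(V_Px² + V_Py²) = 7.5663 m/s.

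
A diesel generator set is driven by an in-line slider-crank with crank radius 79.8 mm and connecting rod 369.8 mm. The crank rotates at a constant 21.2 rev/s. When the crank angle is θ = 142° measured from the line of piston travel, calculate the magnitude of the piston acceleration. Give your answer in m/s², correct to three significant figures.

1040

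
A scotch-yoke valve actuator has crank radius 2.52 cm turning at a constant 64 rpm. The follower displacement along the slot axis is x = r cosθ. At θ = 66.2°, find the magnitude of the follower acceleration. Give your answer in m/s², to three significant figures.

0.457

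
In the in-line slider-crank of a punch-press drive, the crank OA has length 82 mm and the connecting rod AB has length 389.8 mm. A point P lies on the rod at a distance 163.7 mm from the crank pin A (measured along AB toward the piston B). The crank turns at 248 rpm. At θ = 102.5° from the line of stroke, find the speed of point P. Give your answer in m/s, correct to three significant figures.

2.06

ω = 25.97 rad/s.  Crank-pin speed |V_A| = rω = 2.1296 m/s, perpendicular to OA.
Rod angle: sinφ = −(r/L) sinθ ⇒ φ = -11.852°; ω_rod = −rω cosθ/√(L²−r²sin²θ) = +1.2082 rad/s.
V_P = V_A + ω_rod × AP, with AP = 0.1637 m along the rod.
Components: V_Px = −rω sinθ − a·ω_rod·sinφ = -2.0385 m/s;  V_Py = rω cosθ + a·ω_rod·cosφ = -0.26736 m/s.
|V_P| = √(V_Px² + V_Py²) = 2.0559 m/s.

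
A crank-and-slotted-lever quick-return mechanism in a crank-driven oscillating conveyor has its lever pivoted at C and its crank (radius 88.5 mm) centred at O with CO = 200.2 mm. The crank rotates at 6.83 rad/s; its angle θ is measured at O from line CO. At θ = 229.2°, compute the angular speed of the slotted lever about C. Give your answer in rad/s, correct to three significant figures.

ω = 6.83 rad/s
Crank pin A relative to C: A = (d + r cosθ, r sinθ); lever angle φ = atan2(r sinθ, d + r cosθ).
Differentiating tanφ: φ̇ = rω(d cosθ + r)/(d² + r² + 2dr cosθ).
d² + r² + 2dr cosθ = |CA|² = 0.0247581 m²;  d cosθ + r = -0.042315 m.
|ω_lever| = |0.0885·6.83·-0.042315| / 0.0247581 = 1.0331 rad/s.

1.03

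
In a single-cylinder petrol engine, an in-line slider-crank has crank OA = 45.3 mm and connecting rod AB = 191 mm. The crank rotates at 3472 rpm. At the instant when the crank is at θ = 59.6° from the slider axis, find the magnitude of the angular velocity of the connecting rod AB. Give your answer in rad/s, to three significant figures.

44.6

ω = 363.6 rad/s (converted from 3472 rpm).
The rod makes angle φ with the slider axis where L sinφ = r sinθ; differentiating, L cosφ·φ̇ = r ω cosθ.
L cosφ = √(L² − r² sin²θ) = 0.18696 m.
|ω_rod| = r ω |cosθ| / √(L² − r² sin²θ) = 0.0453·363.6·0.50603/0.18696 = 44.579 rad/s.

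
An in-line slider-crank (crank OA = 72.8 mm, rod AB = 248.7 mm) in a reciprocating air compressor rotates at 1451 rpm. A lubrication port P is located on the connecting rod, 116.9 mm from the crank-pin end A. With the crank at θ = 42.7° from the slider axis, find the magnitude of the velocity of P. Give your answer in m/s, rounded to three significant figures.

ω = 151.9 rad/s.  Crank-pin speed |V_A| = rω = 11.062 m/s, perpendicular to OA.
Rod angle: sinφ = −(r/L) sinθ ⇒ φ = -11.450°; ω_rod = −rω cosθ/√(L²−r²sin²θ) = -33.352 rad/s.
V_P = V_A + ω_rod × AP, with AP = 0.1169 m along the rod.
Components: V_Px = −rω sinθ − a·ω_rod·sinφ = -8.2757 m/s;  V_Py = rω cosθ + a·ω_rod·cosφ = +4.3083 m/s.
|V_P| = √(V_Px² + V_Py²) = 9.3299 m/s.

9.33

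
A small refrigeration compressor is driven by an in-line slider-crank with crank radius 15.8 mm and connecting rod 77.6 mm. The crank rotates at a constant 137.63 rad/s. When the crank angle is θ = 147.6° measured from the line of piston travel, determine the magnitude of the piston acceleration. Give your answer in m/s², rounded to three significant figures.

226

ω = 137.6 rad/s
x(θ) = r cosθ + √(L² − r² sin²θ); with ω constant, a = ω²·d²x/dθ².
d²x/dθ² = −r cosθ − r²(cos2θ)/√u − r⁴ sin²2θ/(4u^{3/2}),  u = L² − r² sin²θ = 0.00595009 m².
Substituting r = 0.0158 m, L = 0.0776 m, θ = 147.6°: d²x/dθ² = +0.011935 m.
a = ω²·d²x/dθ² = (137.6)²·(+0.011935) = +226.07 m/s²;  |a| = 226.07 m/s².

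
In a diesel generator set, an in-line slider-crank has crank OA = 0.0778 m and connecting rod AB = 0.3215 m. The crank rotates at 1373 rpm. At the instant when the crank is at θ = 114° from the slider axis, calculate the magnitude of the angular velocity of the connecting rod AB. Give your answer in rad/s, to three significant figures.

14.5

ω = 143.8 rad/s (converted from 1373 rpm).
The rod makes angle φ with the slider axis where L sinφ = r sinθ; differentiating, L cosφ·φ̇ = r ω cosθ.
L cosφ = √(L² − r² sin²θ) = 0.31355 m.
|ω_rod| = r ω |cosθ| / √(L² − r² sin²θ) = 0.0778·143.8·0.40674/0.31355 = 14.511 rad/s.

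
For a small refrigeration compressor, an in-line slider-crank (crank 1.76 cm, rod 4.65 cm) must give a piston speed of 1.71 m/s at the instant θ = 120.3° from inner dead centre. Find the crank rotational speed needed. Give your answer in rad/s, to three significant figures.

141

For an in-line slider-crank, |v_piston| = rω|sinθ|·[1 + r cosθ/√(L² − r² sin²θ)].
With r = 0.0176 m, L = 0.0465 m, θ = 120.3°: the bracketed kinematic factor |dx/dθ| = 0.012125 m.
ω = v/|dx/dθ| = 1.71/0.012125 = 141.03 rad/s.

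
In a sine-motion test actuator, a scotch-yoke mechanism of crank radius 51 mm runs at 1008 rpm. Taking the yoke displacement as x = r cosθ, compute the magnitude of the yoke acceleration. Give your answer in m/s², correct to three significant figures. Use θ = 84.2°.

ω = 105.6 rad/s (from 1008 rpm).
x = r cosθ ⇒ ẍ = −rω² cosθ (ω constant).
|a| = rω²|cosθ| = 0.051·(105.6)²·|cos 84.2°| = 57.426 m/s².

57.4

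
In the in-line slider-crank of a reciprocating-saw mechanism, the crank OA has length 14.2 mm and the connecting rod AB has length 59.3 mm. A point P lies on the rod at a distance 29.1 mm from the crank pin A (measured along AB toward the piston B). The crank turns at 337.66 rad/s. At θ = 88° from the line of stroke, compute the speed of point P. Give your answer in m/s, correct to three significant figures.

4.81

ω = 337.7 rad/s.  Crank-pin speed |V_A| = rω = 4.7948 m/s, perpendicular to OA.
Rod angle: sinφ = −(r/L) sinθ ⇒ φ = -13.846°; ω_rod = −rω cosθ/√(L²−r²sin²θ) = -2.9063 rad/s.
V_P = V_A + ω_rod × AP, with AP = 0.0291 m along the rod.
Components: V_Px = −rω sinθ − a·ω_rod·sinφ = -4.8121 m/s;  V_Py = rω cosθ + a·ω_rod·cosφ = +0.08522 m/s.
|V_P| = √(V_Px² + V_Py²) = 4.8128 m/s.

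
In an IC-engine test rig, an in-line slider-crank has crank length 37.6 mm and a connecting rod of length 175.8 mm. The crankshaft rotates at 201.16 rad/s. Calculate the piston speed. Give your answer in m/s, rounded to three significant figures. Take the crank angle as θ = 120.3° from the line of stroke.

5.81

ω = 201.2 rad/s
For an in-line slider-crank, x = r cosθ + √(L² − r² sin²θ), so v = −rω sinθ·[1 + r cosθ/√(L² − r² sin²θ)].
With r = 0.0376 m, L = 0.1758 m, θ = 120.3°: √(L² − r² sin²θ) = 0.17278 m.
v = −0.0376·201.2·0.86340·[1 + 0.0376·-0.50453/0.17278] = -5.8134 m/s.
|v| = 5.8134 m/s.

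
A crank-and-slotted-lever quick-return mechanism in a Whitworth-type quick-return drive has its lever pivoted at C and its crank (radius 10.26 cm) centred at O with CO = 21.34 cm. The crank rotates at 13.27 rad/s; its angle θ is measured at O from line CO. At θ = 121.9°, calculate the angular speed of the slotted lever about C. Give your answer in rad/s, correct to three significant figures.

ω = 13.27 rad/s
Crank pin A relative to C: A = (d + r cosθ, r sinθ); lever angle φ = atan2(r sinθ, d + r cosθ).
Differentiating tanφ: φ̇ = rω(d cosθ + r)/(d² + r² + 2dr cosθ).
d² + r² + 2dr cosθ = |CA|² = 0.0329262 m²;  d cosθ + r = -0.010169 m.
|ω_lever| = |0.1026·13.27·-0.010169| / 0.0329262 = 0.42048 rad/s.

0.420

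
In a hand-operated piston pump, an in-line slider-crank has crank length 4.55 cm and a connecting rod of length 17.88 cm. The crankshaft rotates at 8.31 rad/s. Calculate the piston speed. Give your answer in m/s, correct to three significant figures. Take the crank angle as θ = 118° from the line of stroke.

ω = 8.31 rad/s
For an in-line slider-crank, x = r cosθ + √(L² − r² sin²θ), so v = −rω sinθ·[1 + r cosθ/√(L² − r² sin²θ)].
With r = 0.0455 m, L = 0.1788 m, θ = 118°: √(L² − r² sin²θ) = 0.17423 m.
v = −0.0455·8.31·0.88295·[1 + 0.0455·-0.46947/0.17423] = -0.29292 m/s.
|v| = 0.29292 m/s.

0.293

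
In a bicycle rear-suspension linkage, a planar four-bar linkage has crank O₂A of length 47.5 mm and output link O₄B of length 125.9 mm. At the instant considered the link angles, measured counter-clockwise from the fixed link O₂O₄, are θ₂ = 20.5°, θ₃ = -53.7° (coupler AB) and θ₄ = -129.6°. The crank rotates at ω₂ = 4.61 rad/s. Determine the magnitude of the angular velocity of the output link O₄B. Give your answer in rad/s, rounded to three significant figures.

1.73

ω₂ = 4.61 rad/s
Differentiating the loop-closure r₂e^{iθ₂}+r₃e^{iθ₃}=r₁+r₄e^{iθ₄} gives r₂ω₂e^{iθ₂}+r₃ω₃e^{iθ₃}=r₄ω₄e^{iθ₄}.
Eliminating the other unknown: ω₄ = r₂ω₂ sin(θ₂−θ₃) / [r₄ sin(θ₄−θ₃)].
Numerator sine = +0.96222; denominator sine = -0.96987.
Result = 0.0475·4.61·(+0.96222) / (0.1259·(-0.96987)) = -1.7256 rad/s; magnitude 1.7256 rad/s.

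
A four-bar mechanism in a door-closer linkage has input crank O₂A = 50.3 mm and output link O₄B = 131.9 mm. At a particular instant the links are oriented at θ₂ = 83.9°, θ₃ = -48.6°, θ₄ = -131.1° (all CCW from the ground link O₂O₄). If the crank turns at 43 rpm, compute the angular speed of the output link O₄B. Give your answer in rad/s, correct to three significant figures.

1.28

ω₂ = 4.503 rad/s (from 43 rpm).
Differentiating the loop-closure r₂e^{iθ₂}+r₃e^{iθ₃}=r₁+r₄e^{iθ₄} gives r₂ω₂e^{iθ₂}+r₃ω₃e^{iθ₃}=r₄ω₄e^{iθ₄}.
Eliminating the other unknown: ω₄ = r₂ω₂ sin(θ₂−θ₃) / [r₄ sin(θ₄−θ₃)].
Numerator sine = +0.73728; denominator sine = -0.99144.
Result = 0.0503·4.503·(+0.73728) / (0.1319·(-0.99144)) = -1.277 rad/s; magnitude 1.277 rad/s.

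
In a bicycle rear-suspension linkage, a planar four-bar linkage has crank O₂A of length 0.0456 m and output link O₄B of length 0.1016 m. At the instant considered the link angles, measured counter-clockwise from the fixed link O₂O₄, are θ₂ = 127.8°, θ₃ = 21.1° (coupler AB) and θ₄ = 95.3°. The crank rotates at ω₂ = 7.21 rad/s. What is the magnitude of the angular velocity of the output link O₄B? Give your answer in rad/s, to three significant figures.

ω₂ = 7.21 rad/s
Differentiating the loop-closure r₂e^{iθ₂}+r₃e^{iθ₃}=r₁+r₄e^{iθ₄} gives r₂ω₂e^{iθ₂}+r₃ω₃e^{iθ₃}=r₄ω₄e^{iθ₄}.
Eliminating the other unknown: ω₄ = r₂ω₂ sin(θ₂−θ₃) / [r₄ sin(θ₄−θ₃)].
Numerator sine = +0.95782; denominator sine = +0.96222.
Result = 0.0456·7.21·(+0.95782) / (0.1016·(+0.96222)) = +3.2212 rad/s; magnitude 3.2212 rad/s.

3.22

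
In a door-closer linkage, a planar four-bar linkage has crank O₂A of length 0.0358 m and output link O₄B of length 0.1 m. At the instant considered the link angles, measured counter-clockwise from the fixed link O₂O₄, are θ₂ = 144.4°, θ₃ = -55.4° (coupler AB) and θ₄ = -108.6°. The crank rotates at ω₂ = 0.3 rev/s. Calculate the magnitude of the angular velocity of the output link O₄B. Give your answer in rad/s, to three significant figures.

ω₂ = 1.885 rad/s (from 0.3 rev/s).
Differentiating the loop-closure r₂e^{iθ₂}+r₃e^{iθ₃}=r₁+r₄e^{iθ₄} gives r₂ω₂e^{iθ₂}+r₃ω₃e^{iθ₃}=r₄ω₄e^{iθ₄}.
Eliminating the other unknown: ω₄ = r₂ω₂ sin(θ₂−θ₃) / [r₄ sin(θ₄−θ₃)].
Numerator sine = -0.33874; denominator sine = -0.80073.
Result = 0.0358·1.885·(-0.33874) / (0.1·(-0.80073)) = +0.28547 rad/s; magnitude 0.28547 rad/s.

0.285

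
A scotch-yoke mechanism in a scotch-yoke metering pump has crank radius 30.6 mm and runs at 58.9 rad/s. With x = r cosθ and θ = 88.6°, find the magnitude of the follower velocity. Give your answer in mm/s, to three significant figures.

1800

ω = 58.9 rad/s
x = r cosθ ⇒ ẋ = −rω sinθ.
|v| = rω|sinθ| = 0.0306·58.9·|sin 88.6°| = 1.8018 m/s = 1801.8 mm/s.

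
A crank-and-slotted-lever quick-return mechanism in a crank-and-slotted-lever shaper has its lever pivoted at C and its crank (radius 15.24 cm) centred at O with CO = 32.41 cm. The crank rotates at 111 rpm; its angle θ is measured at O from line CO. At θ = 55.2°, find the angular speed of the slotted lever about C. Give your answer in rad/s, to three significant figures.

3.24

ω = 11.62 rad/s (from 111 rpm).
Crank pin A relative to C: A = (d + r cosθ, r sinθ); lever angle φ = atan2(r sinθ, d + r cosθ).
Differentiating tanφ: φ̇ = rω(d cosθ + r)/(d² + r² + 2dr cosθ).
d² + r² + 2dr cosθ = |CA|² = 0.184645 m²;  d cosθ + r = +0.33737 m.
|ω_lever| = |0.1524·11.62·+0.33737| / 0.184645 = 3.2367 rad/s.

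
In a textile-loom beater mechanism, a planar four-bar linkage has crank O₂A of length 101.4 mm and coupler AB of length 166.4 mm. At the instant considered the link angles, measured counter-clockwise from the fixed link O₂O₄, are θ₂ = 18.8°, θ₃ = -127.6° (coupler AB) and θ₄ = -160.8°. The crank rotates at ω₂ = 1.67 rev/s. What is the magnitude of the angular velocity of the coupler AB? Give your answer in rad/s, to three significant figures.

ω₂ = 10.49 rad/s (from 1.67 rev/s).
Differentiating the loop-closure r₂e^{iθ₂}+r₃e^{iθ₃}=r₁+r₄e^{iθ₄} gives r₂ω₂e^{iθ₂}+r₃ω₃e^{iθ₃}=r₄ω₄e^{iθ₄}.
Eliminating the other unknown: ω₃ = r₂ω₂ sin(θ₄−θ₂) / [r₃ sin(θ₃−θ₄)].
Numerator sine = -0.00698; denominator sine = +0.54756.
Result = 0.1014·10.49·(-0.00698) / (0.1664·(+0.54756)) = -0.081523 rad/s; magnitude 0.081523 rad/s.

0.0815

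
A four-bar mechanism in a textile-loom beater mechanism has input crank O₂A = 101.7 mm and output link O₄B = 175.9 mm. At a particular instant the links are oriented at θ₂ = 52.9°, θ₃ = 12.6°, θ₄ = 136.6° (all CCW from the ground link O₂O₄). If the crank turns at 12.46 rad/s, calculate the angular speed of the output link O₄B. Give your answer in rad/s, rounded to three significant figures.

5.62

ω₂ = 12.46 rad/s
Differentiating the loop-closure r₂e^{iθ₂}+r₃e^{iθ₃}=r₁+r₄e^{iθ₄} gives r₂ω₂e^{iθ₂}+r₃ω₃e^{iθ₃}=r₄ω₄e^{iθ₄}.
Eliminating the other unknown: ω₄ = r₂ω₂ sin(θ₂−θ₃) / [r₄ sin(θ₄−θ₃)].
Numerator sine = +0.64679; denominator sine = +0.82904.
Result = 0.1017·12.46·(+0.64679) / (0.1759·(+0.82904)) = +5.6203 rad/s; magnitude 5.6203 rad/s.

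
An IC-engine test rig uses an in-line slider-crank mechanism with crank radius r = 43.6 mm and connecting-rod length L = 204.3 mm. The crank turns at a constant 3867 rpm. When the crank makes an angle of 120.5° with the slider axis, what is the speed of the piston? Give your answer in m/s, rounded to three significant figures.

ω = 2π·3867/60 = 405 rad/s
For an in-line slider-crank, x = r cosθ + √(L² − r² sin²θ), so v = −rω sinθ·[1 + r cosθ/√(L² − r² sin²θ)].
With r = 0.0436 m, L = 0.2043 m, θ = 120.5°: √(L² − r² sin²θ) = 0.20082 m.
v = −0.0436·405·0.86163·[1 + 0.0436·-0.50754/0.20082] = -13.536 m/s.
|v| = 13.536 m/s.

13.5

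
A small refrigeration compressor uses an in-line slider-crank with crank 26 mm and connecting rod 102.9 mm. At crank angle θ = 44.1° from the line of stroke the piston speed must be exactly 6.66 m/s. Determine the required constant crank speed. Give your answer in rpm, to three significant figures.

For an in-line slider-crank, |v_piston| = rω|sinθ|·[1 + r cosθ/√(L² − r² sin²θ)].
With r = 0.026 m, L = 0.1029 m, θ = 44.1°: the bracketed kinematic factor |dx/dθ| = 0.021429 m.
ω = v/|dx/dθ| = 6.66/0.021429 = 310.8 rad/s.
N = 60ω/(2π) = 2967.9 rpm.

2970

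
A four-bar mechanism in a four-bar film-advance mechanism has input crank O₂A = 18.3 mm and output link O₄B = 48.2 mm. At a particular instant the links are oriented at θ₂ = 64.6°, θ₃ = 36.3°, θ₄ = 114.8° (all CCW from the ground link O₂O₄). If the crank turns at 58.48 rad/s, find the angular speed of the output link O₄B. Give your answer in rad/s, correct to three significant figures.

ω₂ = 58.48 rad/s
Differentiating the loop-closure r₂e^{iθ₂}+r₃e^{iθ₃}=r₁+r₄e^{iθ₄} gives r₂ω₂e^{iθ₂}+r₃ω₃e^{iθ₃}=r₄ω₄e^{iθ₄}.
Eliminating the other unknown: ω₄ = r₂ω₂ sin(θ₂−θ₃) / [r₄ sin(θ₄−θ₃)].
Numerator sine = +0.47409; denominator sine = +0.97992.
Result = 0.0183·58.48·(+0.47409) / (0.0482·(+0.97992)) = +10.742 rad/s; magnitude 10.742 rad/s.

10.7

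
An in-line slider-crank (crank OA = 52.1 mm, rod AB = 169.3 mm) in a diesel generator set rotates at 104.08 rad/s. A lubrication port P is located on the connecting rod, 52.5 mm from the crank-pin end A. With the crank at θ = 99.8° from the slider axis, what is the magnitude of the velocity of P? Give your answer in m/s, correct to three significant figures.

ω = 104.1 rad/s.  Crank-pin speed |V_A| = rω = 5.4226 m/s, perpendicular to OA.
Rod angle: sinφ = −(r/L) sinθ ⇒ φ = -17.653°; ω_rod = −rω cosθ/√(L²−r²sin²θ) = +5.7211 rad/s.
V_P = V_A + ω_rod × AP, with AP = 0.0525 m along the rod.
Components: V_Px = −rω sinθ − a·ω_rod·sinφ = -5.2524 m/s;  V_Py = rω cosθ + a·ω_rod·cosφ = -0.63676 m/s.
|V_P| = √(V_Px² + V_Py²) = 5.2908 m/s.

5.29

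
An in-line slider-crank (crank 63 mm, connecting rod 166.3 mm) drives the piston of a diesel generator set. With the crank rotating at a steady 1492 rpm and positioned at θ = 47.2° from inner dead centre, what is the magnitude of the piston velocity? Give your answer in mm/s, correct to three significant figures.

9160

ω = 2π·1492/60 = 156.2 rad/s
For an in-line slider-crank, x = r cosθ + √(L² − r² sin²θ), so v = −rω sinθ·[1 + r cosθ/√(L² − r² sin²θ)].
With r = 0.063 m, L = 0.1663 m, θ = 47.2°: √(L² − r² sin²θ) = 0.15975 m.
v = −0.063·156.2·0.73373·[1 + 0.063·0.67944/0.15975] = -9.1575 m/s.
|v| = 9.1575 m/s = 9157.5 mm/s.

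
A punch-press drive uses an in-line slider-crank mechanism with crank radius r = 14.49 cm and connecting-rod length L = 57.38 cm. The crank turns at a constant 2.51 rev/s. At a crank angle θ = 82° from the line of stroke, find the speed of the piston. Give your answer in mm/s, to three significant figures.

2350

ω = 2π·2.51 = 15.77 rad/s
For an in-line slider-crank, x = r cosθ + √(L² − r² sin²θ), so v = −rω sinθ·[1 + r cosθ/√(L² − r² sin²θ)].
With r = 0.1449 m, L = 0.5738 m, θ = 82°: √(L² − r² sin²θ) = 0.55557 m.
v = −0.1449·15.77·0.99027·[1 + 0.1449·0.13917/0.55557] = -2.3451 m/s.
|v| = 2.3451 m/s = 2345.1 mm/s.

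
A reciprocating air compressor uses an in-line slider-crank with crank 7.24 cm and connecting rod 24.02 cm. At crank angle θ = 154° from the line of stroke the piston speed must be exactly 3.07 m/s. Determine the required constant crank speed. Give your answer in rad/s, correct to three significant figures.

For an in-line slider-crank, |v_piston| = rω|sinθ|·[1 + r cosθ/√(L² − r² sin²θ)].
With r = 0.0724 m, L = 0.2402 m, θ = 154°: the bracketed kinematic factor |dx/dθ| = 0.023064 m.
ω = v/|dx/dθ| = 3.07/0.023064 = 133.11 rad/s.

133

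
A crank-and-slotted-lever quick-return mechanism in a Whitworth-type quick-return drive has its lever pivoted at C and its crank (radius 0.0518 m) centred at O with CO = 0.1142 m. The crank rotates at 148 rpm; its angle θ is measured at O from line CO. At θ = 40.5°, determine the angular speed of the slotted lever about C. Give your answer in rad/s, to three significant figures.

4.50

ω = 15.5 rad/s (from 148 rpm).
Crank pin A relative to C: A = (d + r cosθ, r sinθ); lever angle φ = atan2(r sinθ, d + r cosθ).
Differentiating tanφ: φ̇ = rω(d cosθ + r)/(d² + r² + 2dr cosθ).
d² + r² + 2dr cosθ = |CA|² = 0.0247213 m²;  d cosθ + r = +0.13864 m.
|ω_lever| = |0.0518·15.5·+0.13864| / 0.0247213 = 4.5023 rad/s.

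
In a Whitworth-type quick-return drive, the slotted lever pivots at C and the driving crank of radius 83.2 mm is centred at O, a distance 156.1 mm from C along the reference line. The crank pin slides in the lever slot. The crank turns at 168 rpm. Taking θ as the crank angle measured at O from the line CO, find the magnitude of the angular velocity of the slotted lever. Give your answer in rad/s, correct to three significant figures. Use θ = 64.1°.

ω = 17.59 rad/s (from 168 rpm).
Crank pin A relative to C: A = (d + r cosθ, r sinθ); lever angle φ = atan2(r sinθ, d + r cosθ).
Differentiating tanφ: φ̇ = rω(d cosθ + r)/(d² + r² + 2dr cosθ).
d² + r² + 2dr cosθ = |CA|² = 0.0426354 m²;  d cosθ + r = +0.15138 m.
|ω_lever| = |0.0832·17.59·+0.15138| / 0.0426354 = 5.1972 rad/s.

5.20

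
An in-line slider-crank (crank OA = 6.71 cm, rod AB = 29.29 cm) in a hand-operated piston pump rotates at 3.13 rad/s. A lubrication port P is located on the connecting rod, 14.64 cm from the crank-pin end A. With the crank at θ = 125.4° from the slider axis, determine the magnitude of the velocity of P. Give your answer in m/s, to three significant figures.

ω = 3.13 rad/s.  Crank-pin speed |V_A| = rω = 0.21002 m/s, perpendicular to OA.
Rod angle: sinφ = −(r/L) sinθ ⇒ φ = -10.762°; ω_rod = −rω cosθ/√(L²−r²sin²θ) = +0.42281 rad/s.
V_P = V_A + ω_rod × AP, with AP = 0.1464 m along the rod.
Components: V_Px = −rω sinθ − a·ω_rod·sinφ = -0.15964 m/s;  V_Py = rω cosθ + a·ω_rod·cosφ = -0.060852 m/s.
|V_P| = √(V_Px² + V_Py²) = 0.17084 m/s.

0.171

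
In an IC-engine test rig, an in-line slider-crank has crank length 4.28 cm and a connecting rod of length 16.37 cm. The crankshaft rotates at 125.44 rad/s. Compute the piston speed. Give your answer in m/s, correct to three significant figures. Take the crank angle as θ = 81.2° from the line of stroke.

ω = 125.4 rad/s
For an in-line slider-crank, x = r cosθ + √(L² − r² sin²θ), so v = −rω sinθ·[1 + r cosθ/√(L² − r² sin²θ)].
With r = 0.0428 m, L = 0.1637 m, θ = 81.2°: √(L² − r² sin²θ) = 0.15814 m.
v = −0.0428·125.4·0.98823·[1 + 0.0428·0.15299/0.15814] = -5.5253 m/s.
|v| = 5.5253 m/s.

5.53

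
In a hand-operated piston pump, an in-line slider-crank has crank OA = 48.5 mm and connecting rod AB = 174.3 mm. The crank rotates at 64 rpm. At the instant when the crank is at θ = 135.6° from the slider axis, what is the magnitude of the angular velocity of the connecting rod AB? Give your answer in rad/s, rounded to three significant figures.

ω = 6.702 rad/s (converted from 64 rpm).
The rod makes angle φ with the slider axis where L sinφ = r sinθ; differentiating, L cosφ·φ̇ = r ω cosθ.
L cosφ = √(L² − r² sin²θ) = 0.17096 m.
|ω_rod| = r ω |cosθ| / √(L² − r² sin²θ) = 0.0485·6.702·0.71447/0.17096 = 1.3584 rad/s.

1.36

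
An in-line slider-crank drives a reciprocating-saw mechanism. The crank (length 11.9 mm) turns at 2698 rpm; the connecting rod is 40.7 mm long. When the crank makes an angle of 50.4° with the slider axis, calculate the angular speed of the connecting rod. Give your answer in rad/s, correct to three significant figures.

54.0

ω = 282.5 rad/s (converted from 2698 rpm).
The rod makes angle φ with the slider axis where L sinφ = r sinθ; differentiating, L cosφ·φ̇ = r ω cosθ.
L cosφ = √(L² − r² sin²θ) = 0.039654 m.
|ω_rod| = r ω |cosθ| / √(L² − r² sin²θ) = 0.0119·282.5·0.63742/0.039654 = 54.046 rad/s.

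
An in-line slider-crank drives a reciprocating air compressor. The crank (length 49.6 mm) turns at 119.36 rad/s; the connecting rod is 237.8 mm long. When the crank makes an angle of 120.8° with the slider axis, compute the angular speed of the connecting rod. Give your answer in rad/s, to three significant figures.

ω = 119.4 rad/s
The rod makes angle φ with the slider axis where L sinφ = r sinθ; differentiating, L cosφ·φ̇ = r ω cosθ.
L cosφ = √(L² − r² sin²θ) = 0.23395 m.
|ω_rod| = r ω |cosθ| / √(L² − r² sin²θ) = 0.0496·119.4·0.51204/0.23395 = 12.957 rad/s.

13.0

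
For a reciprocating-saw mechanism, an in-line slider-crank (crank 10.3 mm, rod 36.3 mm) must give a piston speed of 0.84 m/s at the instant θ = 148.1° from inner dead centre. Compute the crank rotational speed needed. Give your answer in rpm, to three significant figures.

For an in-line slider-crank, |v_piston| = rω|sinθ|·[1 + r cosθ/√(L² − r² sin²θ)].
With r = 0.0103 m, L = 0.0363 m, θ = 148.1°: the bracketed kinematic factor |dx/dθ| = 0.0041168 m.
ω = v/|dx/dθ| = 0.84/0.0041168 = 204.04 rad/s.
N = 60ω/(2π) = 1948.5 rpm.

1950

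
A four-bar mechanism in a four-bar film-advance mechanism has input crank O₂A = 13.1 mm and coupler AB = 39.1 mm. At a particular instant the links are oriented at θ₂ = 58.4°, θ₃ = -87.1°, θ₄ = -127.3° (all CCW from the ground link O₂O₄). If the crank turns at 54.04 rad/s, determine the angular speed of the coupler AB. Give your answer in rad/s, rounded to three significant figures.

ω₂ = 54.04 rad/s
Differentiating the loop-closure r₂e^{iθ₂}+r₃e^{iθ₃}=r₁+r₄e^{iθ₄} gives r₂ω₂e^{iθ₂}+r₃ω₃e^{iθ₃}=r₄ω₄e^{iθ₄}.
Eliminating the other unknown: ω₃ = r₂ω₂ sin(θ₄−θ₂) / [r₃ sin(θ₃−θ₄)].
Numerator sine = +0.09932; denominator sine = +0.64546.
Result = 0.0131·54.04·(+0.09932) / (0.0391·(+0.64546)) = +2.786 rad/s; magnitude 2.786 rad/s.

2.79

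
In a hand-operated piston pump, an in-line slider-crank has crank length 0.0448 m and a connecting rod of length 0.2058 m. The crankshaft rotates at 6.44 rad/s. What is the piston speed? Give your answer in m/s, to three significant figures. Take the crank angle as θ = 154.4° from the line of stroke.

0.100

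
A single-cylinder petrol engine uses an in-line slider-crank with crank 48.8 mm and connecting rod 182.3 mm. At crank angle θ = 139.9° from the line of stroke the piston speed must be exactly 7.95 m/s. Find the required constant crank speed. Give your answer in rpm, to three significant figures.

For an in-line slider-crank, |v_piston| = rω|sinθ|·[1 + r cosθ/√(L² − r² sin²θ)].
With r = 0.0488 m, L = 0.1823 m, θ = 139.9°: the bracketed kinematic factor |dx/dθ| = 0.024899 m.
ω = v/|dx/dθ| = 7.95/0.024899 = 319.29 rad/s.
N = 60ω/(2π) = 3049 rpm.

3050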